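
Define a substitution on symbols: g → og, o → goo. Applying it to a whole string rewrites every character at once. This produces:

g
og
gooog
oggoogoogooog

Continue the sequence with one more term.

Applying the rule to each of the 13 symbols of oggoogoogooog gives the pieces goo og og goo goo og goo goo og goo goo goo og, which concatenate to the answer.

gooogoggoogoooggoogoooggoogoogooog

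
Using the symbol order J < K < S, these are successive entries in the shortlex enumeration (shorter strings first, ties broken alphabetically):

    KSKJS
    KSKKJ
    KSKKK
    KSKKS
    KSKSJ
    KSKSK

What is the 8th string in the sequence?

Advancing 2 positions from KSKSK through KSKSK → KSKSS reaches term 8.

KSSJJ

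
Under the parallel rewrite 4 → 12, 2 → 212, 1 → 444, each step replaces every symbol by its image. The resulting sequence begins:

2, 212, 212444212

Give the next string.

Expanding 212444212: 2→212, 1→444, 2→212, 4→12, 4→12, 4→12, 2→212, 1→444, 2→212. Concatenated: 212 444 212 12 12 12 212 444 212.

212444212121212212444212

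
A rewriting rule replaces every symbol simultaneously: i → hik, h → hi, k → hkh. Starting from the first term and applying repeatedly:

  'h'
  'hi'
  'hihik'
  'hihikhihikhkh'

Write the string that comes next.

Replace each of the 13 characters of hihikhihikhkh in place — hi hik hi hik hkh hi hik hi hik hkh hi hkh hi — and concatenate.

hihikhihikhkhhihikhihikhkhhihkhhi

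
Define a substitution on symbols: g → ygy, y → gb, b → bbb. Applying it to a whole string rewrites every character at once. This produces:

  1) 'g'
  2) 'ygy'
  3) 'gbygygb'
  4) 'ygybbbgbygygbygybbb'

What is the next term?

Rewriting the 19 symbols of ygybbbgbygygbygybbb one by one yields gb ygy gb bbb bbb bbb ygy bbb gb ygy gb ygy bbb gb ygy gb bbb bbb bbb; concatenated:

gbygygbbbbbbbbbbygybbbgbygygbygybbbgbygygbbbbbbbbbb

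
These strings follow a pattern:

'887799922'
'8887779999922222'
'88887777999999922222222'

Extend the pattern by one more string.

The n-th term is n+1 8's then n+1 7's then 2n+1 9's then 3n-1 2's (n = 1, 2, …).
For the next term, n = 4, so the run lengths are 5, 5, 9, 11.

888887777799999999922222222222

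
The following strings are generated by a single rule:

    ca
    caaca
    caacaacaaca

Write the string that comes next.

Each string is two copies of the previous one joined by 'a'.
One more doubling of caacaacaaca gives the answer.

caacaacaacaacaacaacaaca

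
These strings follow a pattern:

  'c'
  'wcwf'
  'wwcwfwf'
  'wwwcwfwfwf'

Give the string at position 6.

wwwwwcwfwfwfwfwf

Every step adds w to the front and wf to the end of the previous string.
From wwwcwfwfwf, 2 further steps: wwwcwfwfwf → wwwwcwfwfwfwf → (answer).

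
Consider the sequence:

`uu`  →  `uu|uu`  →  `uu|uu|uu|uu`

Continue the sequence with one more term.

Every step duplicates the string with '|' between the halves.
Doubling uu|uu|uu|uu with '|' between the halves:

uu|uu|uu|uu|uu|uu|uu|uu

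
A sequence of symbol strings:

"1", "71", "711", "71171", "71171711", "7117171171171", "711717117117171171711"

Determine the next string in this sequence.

7117171171171711717117117171171171

From term 3 onward, concatenate the last term with the second-to-last: 71·1 = 711, 711·71 = 71171, …
Continuing: 711717117117171171711 · 7117171171171 gives term 8.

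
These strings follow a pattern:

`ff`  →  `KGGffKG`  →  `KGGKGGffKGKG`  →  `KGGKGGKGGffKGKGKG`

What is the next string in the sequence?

Each term wraps the previous one in KGG on the left and KG on the right.
One more step from KGGKGGKGGffKGKGKG gives the answer.

KGGKGGKGGKGGffKGKGKGKG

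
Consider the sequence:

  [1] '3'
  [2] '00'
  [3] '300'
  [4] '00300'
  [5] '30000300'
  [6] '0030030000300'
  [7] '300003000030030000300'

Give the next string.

0030030000300300003000030030000300

This is a Fibonacci-style word recurrence s(k) = s(k−2)·s(k−1): e.g. 3·00 = 300.
The next term joins 0030030000300 and 300003000030030000300.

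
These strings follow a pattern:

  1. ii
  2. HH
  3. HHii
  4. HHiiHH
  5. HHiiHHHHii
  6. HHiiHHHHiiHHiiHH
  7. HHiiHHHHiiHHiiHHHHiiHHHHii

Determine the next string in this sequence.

This is a Fibonacci-style word recurrence s(k) = s(k−1)·s(k−2): e.g. HH·ii = HHii.
So term 8 is HHiiHHHHiiHHiiHHHHiiHHHHii·HHiiHHHHiiHHiiHH.

HHiiHHHHiiHHiiHHHHiiHHHHiiHHiiHHHHiiHHiiHH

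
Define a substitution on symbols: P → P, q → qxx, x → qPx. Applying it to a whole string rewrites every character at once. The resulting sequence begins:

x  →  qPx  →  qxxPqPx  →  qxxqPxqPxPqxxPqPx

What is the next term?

qxxqPxqPxqxxPqPxqxxPqPxPqxxqPxqPxPqxxPqPx

φ(qxxqPxqPxPqxxPqPx) expands symbol-by-symbol to qxx qPx qPx qxx P qPx qxx P qPx P qxx qPx qPx P qxx P qPx; joining the 17 pieces gives the next term.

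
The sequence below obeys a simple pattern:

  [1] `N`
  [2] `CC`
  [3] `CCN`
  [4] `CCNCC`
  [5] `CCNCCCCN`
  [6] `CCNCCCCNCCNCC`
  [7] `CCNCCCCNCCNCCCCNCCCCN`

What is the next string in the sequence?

CCNCCCCNCCNCCCCNCCCCNCCNCCCCNCCNCC

This is a Fibonacci-style word recurrence s(k) = s(k−1)·s(k−2): e.g. CC·N = CCN.
The next term joins CCNCCCCNCCNCCCCNCCCCN and CCNCCCCNCCNCC.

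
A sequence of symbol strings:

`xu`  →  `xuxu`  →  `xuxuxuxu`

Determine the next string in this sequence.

Every step duplicates the string.
So the next term is two copies of xuxuxuxu.

xuxuxuxuxuxuxuxu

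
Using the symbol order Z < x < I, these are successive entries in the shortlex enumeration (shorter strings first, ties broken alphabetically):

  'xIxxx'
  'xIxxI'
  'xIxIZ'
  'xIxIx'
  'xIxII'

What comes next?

xIIZZ

Treat xIxII as a base-3 numeral over the given alphabet and add one, carrying through any trailing I's.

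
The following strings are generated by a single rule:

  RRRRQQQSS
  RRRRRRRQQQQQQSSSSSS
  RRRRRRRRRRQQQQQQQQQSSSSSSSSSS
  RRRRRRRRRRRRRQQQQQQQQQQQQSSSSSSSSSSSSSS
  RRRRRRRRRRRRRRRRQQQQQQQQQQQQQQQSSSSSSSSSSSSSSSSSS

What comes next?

RRRRRRRRRRRRRRRRRRRQQQQQQQQQQQQQQQQQQSSSSSSSSSSSSSSSSSSSSSS

Reading off run lengths: R runs 4, 7, 10, 13, 16; Q runs 3, 6, 9, 12, 15; S runs 2, 6, 10, 14, 18 — each is linear in n (n = 1, 2, …).
For the next term, n = 6, so the run lengths are 19, 18, 22.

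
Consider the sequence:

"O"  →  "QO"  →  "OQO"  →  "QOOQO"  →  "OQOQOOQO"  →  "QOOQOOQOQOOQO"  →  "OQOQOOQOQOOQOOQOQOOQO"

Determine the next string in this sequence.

Each term (from the third on) is the two preceding terms concatenated in order: term 3 = O·QO = OQO.
The next term joins QOOQOOQOQOOQO and OQOQOOQOQOOQOOQOQOOQO.

QOOQOOQOQOOQOOQOQOOQOQOOQOOQOQOOQO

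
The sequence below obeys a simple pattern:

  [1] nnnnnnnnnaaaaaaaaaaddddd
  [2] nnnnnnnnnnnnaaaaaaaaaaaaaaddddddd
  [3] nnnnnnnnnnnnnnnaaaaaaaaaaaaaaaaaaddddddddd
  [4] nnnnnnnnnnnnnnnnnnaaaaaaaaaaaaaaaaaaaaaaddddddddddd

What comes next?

nnnnnnnnnnnnnnnnnnnnnaaaaaaaaaaaaaaaaaaaaaaaaaaddddddddddddd

Term n consists of 3n+3 n's, followed by 4n+2 a's, followed by 2n+1 d's, where the shown terms are n = 2, 3, 4, 5.
For the next term, n = 6, so the run lengths are 21, 26, 13.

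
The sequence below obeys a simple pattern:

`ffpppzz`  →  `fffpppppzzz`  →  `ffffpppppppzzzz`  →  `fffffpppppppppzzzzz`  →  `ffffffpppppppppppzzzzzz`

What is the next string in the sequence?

fffffffpppppppppppppzzzzzzz

Each string has the form f^{n} p^{2n-1} z^{n}, where the shown terms are n = 2, 3, 4, 5, 6.
Setting n = 7 gives 7, 13, 7 characters in each block.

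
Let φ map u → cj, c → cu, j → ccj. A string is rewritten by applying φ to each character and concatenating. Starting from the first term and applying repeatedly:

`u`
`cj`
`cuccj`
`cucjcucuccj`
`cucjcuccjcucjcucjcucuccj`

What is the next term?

Rewriting the 24 symbols of cucjcuccjcucjcucjcucuccj one by one yields cu cj cu ccj cu cj cu cu ccj cu cj cu ccj cu cj cu ccj cu cj cu cj cu cu ccj; concatenated:

cucjcuccjcucjcucuccjcucjcuccjcucjcuccjcucjcucjcucuccj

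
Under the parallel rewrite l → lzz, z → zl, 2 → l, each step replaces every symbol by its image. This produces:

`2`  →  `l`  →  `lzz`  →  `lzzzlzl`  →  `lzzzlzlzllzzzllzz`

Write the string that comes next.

lzzzlzlzllzzzllzzzllzzlzzzlzlzllzzlzzzlzl

Replace each of the 17 characters of lzzzlzlzllzzzllzz in place — lzz zl zl zl lzz zl lzz zl lzz lzz zl zl zl lzz lzz zl zl — and concatenate.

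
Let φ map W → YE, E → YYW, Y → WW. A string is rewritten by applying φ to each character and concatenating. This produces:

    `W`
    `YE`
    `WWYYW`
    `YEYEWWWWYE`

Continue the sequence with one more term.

Rewriting each symbol of YEYEWWWWYE: Y→WW, E→YYW, Y→WW, E→YYW, W→YE, W→YE, W→YE, W→YE, Y→WW, E→YYW, which concatenates to WW YYW WW YYW YE YE YE YE WW YYW.

WWYYWWWYYWYEYEYEYEWWYYW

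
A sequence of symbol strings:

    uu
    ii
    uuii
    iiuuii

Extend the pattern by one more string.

From term 3 onward, concatenate the second-to-last term with the last: uu·ii = uuii, ii·uuii = iiuuii, …
Continuing: uuii · iiuuii gives term 5.

uuiiiiuuii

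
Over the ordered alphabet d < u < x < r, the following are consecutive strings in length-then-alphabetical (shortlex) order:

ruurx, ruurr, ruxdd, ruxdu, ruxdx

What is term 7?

Continuing the enumeration 2 steps past ruxdx: ruxdx → ruxdr → (answer).

ruxud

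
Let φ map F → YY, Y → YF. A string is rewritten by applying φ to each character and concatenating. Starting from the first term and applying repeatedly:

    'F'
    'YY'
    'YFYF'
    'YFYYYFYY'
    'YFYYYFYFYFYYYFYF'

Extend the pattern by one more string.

Rewriting the 16 symbols of YFYYYFYFYFYYYFYF one by one yields YF YY YF YF YF YY YF YY YF YY YF YF YF YY YF YY; concatenated:

YFYYYFYFYFYYYFYYYFYYYFYFYFYYYFYY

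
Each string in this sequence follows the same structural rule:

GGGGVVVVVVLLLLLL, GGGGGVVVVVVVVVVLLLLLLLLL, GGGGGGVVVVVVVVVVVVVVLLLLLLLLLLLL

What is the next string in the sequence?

GGGGGGGVVVVVVVVVVVVVVVVVVLLLLLLLLLLLLLLL

The n-th term is n+2 G's then 4n-2 V's then 3n L's, where the shown terms are n = 2, 3, 4.
At n = 5 the blocks have lengths 7, 18, 15.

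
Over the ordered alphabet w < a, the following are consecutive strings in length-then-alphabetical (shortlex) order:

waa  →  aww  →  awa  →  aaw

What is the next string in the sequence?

aaa

The successor of aaw increments the rightmost position that isn't already a and resets every position after it to w.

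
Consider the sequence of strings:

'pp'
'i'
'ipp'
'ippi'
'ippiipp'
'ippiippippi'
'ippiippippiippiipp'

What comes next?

From term 3 onward, concatenate the last term with the second-to-last: i·pp = ipp, ipp·i = ippi, …
So term 8 is ippiippippiippiipp·ippiippippi.

ippiippippiippiippippiippippi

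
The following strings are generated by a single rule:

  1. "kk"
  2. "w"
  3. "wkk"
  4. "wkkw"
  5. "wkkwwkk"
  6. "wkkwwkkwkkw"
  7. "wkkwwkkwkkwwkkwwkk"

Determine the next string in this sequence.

wkkwwkkwkkwwkkwwkkwkkwwkkwkkw

From term 3 onward, concatenate the last term with the second-to-last: w·kk = wkk, wkk·w = wkkw, …
The next term joins wkkwwkkwkkwwkkwwkk and wkkwwkkwkkw.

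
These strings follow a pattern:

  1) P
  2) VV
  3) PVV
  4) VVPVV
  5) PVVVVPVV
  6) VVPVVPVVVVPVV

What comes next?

PVVVVPVVVVPVVPVVVVPVV

Each term (from the third on) is the two preceding terms concatenated in order: term 3 = P·VV = PVV.
So term 7 is PVVVVPVV·VVPVVPVVVVPVV.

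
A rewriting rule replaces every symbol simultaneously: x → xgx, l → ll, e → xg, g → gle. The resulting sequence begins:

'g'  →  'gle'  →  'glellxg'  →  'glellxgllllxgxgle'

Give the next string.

glellxgllllxgxglellllllllxgxglexgxglellxg

Replace each of the 17 characters of glellxgllllxgxgle in place — gle ll xg ll ll xgx gle ll ll ll ll xgx gle xgx gle ll xg — and concatenate.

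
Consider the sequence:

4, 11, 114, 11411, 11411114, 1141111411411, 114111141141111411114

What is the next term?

1141111411411114111141141111411411

This is a Fibonacci-style word recurrence s(k) = s(k−1)·s(k−2): e.g. 11·4 = 114.
Continuing: 114111141141111411114 · 1141111411411 gives term 8.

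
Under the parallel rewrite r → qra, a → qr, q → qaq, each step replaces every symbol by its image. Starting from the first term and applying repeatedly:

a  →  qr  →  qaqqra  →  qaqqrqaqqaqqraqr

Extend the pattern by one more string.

Rewriting the 16 symbols of qaqqrqaqqaqqraqr one by one yields qaq qr qaq qaq qra qaq qr qaq qaq qr qaq qaq qra qr qaq qra; concatenated:

qaqqrqaqqaqqraqaqqrqaqqaqqrqaqqaqqraqrqaqqra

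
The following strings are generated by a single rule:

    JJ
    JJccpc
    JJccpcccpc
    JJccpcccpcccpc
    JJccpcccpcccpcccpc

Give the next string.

Every step adds ccpc to the end: s(k+1) = s(k)·ccpc.
Applying this once more to JJccpcccpcccpcccpc:

JJccpcccpcccpcccpcccpc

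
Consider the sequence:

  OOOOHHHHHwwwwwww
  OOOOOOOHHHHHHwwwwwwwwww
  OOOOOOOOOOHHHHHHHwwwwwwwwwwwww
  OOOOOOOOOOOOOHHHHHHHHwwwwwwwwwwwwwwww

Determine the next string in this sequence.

Each string has the form O^{3n-2} H^{n+3} w^{3n+1}, where the shown terms are n = 2, 3, 4, 5.
For the next term, n = 6, so the run lengths are 16, 9, 19.

OOOOOOOOOOOOOOOOHHHHHHHHHwwwwwwwwwwwwwwwwwww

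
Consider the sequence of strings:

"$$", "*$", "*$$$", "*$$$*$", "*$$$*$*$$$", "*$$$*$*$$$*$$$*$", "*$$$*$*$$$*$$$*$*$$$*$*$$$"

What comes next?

This is a Fibonacci-style word recurrence s(k) = s(k−1)·s(k−2): e.g. *$·$$ = *$$$.
The next term joins *$$$*$*$$$*$$$*$*$$$*$*$$$ and *$$$*$*$$$*$$$*$.

*$$$*$*$$$*$$$*$*$$$*$*$$$*$$$*$*$$$*$$$*$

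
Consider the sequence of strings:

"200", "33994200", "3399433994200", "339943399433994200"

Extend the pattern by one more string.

The strings grow by a fixed prefix 33994 each time.
So the next term is 33994·339943399433994200.

33994339943399433994200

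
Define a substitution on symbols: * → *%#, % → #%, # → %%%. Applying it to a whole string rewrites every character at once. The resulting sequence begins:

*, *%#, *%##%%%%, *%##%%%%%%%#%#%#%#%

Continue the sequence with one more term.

*%##%%%%%%%#%#%#%#%#%#%#%%%%#%%%%#%%%%#%%%%#%

φ(*%##%%%%%%%#%#%#%#%) expands symbol-by-symbol to *%# #% %%% %%% #% #% #% #% #% #% #% %%% #% %%% #% %%% #% %%% #%; joining the 19 pieces gives the next term.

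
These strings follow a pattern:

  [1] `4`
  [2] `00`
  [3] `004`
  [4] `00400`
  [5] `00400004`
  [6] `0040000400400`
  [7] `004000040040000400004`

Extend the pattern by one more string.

From term 3 onward, concatenate the last term with the second-to-last: 00·4 = 004, 004·00 = 00400, …
Continuing: 004000040040000400004 · 0040000400400 gives term 8.

0040000400400004000040040000400400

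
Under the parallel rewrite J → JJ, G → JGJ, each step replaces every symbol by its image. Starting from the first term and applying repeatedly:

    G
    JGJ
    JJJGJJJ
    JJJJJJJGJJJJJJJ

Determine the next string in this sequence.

JJJJJJJJJJJJJJJGJJJJJJJJJJJJJJJ

φ(JJJJJJJGJJJJJJJ) expands symbol-by-symbol to JJ JJ JJ JJ JJ JJ JJ JGJ JJ JJ JJ JJ JJ JJ JJ; joining the 15 pieces gives the next term.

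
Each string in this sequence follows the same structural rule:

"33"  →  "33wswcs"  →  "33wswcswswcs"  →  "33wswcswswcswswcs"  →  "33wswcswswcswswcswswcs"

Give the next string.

Each term is the previous one with wswcs appended.
One more step from 33wswcswswcswswcswswcs gives the answer.

33wswcswswcswswcswswcswswcs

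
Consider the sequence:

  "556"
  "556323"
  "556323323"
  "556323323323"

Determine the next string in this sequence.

The strings grow by a fixed suffix 323 each time.
One more step from 556323323323 gives the answer.

556323323323323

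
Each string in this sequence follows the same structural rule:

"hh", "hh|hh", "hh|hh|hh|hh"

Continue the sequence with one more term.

hh|hh|hh|hh|hh|hh|hh|hh

Each string is two copies of the previous one joined by '|'.
One more doubling of hh|hh|hh|hh gives the answer.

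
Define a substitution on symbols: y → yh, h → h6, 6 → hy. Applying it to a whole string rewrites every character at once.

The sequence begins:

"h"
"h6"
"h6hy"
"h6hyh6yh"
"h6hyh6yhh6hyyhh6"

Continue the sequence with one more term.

Applying the rule to each of the 16 symbols of h6hyh6yhh6hyyhh6 gives the pieces h6 hy h6 yh h6 hy yh h6 h6 hy h6 yh yh h6 h6 hy, which concatenate to the answer.

h6hyh6yhh6hyyhh6h6hyh6yhyhh6h6hy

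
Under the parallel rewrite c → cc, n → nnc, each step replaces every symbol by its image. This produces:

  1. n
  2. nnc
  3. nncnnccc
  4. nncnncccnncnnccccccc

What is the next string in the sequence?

Rewriting the 20 symbols of nncnncccnncnnccccccc one by one yields nnc nnc cc nnc nnc cc cc cc nnc nnc cc nnc nnc cc cc cc cc cc cc cc; concatenated:

nncnncccnncnncccccccnncnncccnncnnccccccccccccccc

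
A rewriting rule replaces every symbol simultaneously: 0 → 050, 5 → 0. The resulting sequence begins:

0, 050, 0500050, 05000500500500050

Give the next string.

Rewriting the 17 symbols of 05000500500500050 one by one yields 050 0 050 050 050 0 050 050 0 050 050 0 050 050 050 0 050; concatenated:

05000500500500050050005005000500500500050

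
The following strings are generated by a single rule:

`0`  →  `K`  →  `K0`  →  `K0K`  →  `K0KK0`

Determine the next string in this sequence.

K0KK0K0K

From term 3 onward, concatenate the last term with the second-to-last: K·0 = K0, K0·K = K0K, …
Continuing: K0KK0 · K0K gives term 6.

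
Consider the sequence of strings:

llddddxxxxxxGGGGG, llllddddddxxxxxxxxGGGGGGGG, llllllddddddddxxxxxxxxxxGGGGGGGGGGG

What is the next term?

llllllllddddddddddxxxxxxxxxxxxGGGGGGGGGGGGGG

The n-th term is 2n-2 l's then 2n d's then 2n+2 x's then 3n-1 G's, where the shown terms are n = 2, 3, 4.
At n = 5 the blocks have lengths 8, 10, 12, 14.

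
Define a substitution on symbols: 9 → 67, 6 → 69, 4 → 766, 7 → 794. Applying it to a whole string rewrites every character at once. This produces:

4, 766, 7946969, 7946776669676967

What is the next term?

Rewriting the 16 symbols of 7946776669676967 one by one yields 794 67 766 69 794 794 69 69 69 67 69 794 69 67 69 794; concatenated:

79467766697947946969696769794696769794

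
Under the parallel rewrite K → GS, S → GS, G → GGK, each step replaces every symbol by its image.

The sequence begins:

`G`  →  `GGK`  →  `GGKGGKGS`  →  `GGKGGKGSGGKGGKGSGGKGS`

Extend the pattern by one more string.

GGKGGKGSGGKGGKGSGGKGSGGKGGKGSGGKGGKGSGGKGSGGKGGKGSGGKGS

Replace each of the 21 characters of GGKGGKGSGGKGGKGSGGKGS in place — GGK GGK GS GGK GGK GS GGK GS GGK GGK GS GGK GGK GS GGK GS GGK GGK GS GGK GS — and concatenate.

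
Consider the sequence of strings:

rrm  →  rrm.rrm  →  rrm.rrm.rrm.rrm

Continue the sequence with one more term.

rrm.rrm.rrm.rrm.rrm.rrm.rrm.rrm

Every step duplicates the string with '.' between the halves.
One more doubling of rrm.rrm.rrm.rrm gives the answer.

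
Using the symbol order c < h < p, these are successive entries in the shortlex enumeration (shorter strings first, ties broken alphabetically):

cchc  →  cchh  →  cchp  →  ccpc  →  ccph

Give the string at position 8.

chch

Advancing 3 positions from ccph through ccph → ccpp → chcc reaches term 8.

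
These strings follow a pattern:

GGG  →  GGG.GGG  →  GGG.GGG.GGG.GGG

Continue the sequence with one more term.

GGG.GGG.GGG.GGG.GGG.GGG.GGG.GGG

Each string is two copies of the previous one joined by '.'.
One more doubling of GGG.GGG.GGG.GGG gives the answer.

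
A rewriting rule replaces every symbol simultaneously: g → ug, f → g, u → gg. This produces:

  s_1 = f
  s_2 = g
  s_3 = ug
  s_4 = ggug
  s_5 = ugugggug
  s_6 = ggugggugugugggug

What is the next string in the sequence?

ugugggugugugggugggugggugugugggug

Applying the rule to each of the 16 symbols of ggugggugugugggug gives the pieces ug ug gg ug ug ug gg ug gg ug gg ug ug ug gg ug, which concatenate to the answer.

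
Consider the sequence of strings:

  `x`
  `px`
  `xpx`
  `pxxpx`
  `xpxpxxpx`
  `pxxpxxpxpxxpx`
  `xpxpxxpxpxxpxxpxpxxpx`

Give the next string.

pxxpxxpxpxxpxxpxpxxpxpxxpxxpxpxxpx

This is a Fibonacci-style word recurrence s(k) = s(k−2)·s(k−1): e.g. x·px = xpx.
So term 8 is pxxpxxpxpxxpx·xpxpxxpxpxxpxxpxpxxpx.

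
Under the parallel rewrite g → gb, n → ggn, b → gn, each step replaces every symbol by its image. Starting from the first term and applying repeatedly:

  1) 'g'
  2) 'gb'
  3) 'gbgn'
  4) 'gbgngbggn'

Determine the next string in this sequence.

gbgngbggngbgngbgbggn

Apply φ to gbgngbggn symbol by symbol: g→gb, b→gn, g→gb, n→ggn, g→gb, b→gn, g→gb, g→gb, n→ggn; joined: gb gn gb ggn gb gn gb gb ggn.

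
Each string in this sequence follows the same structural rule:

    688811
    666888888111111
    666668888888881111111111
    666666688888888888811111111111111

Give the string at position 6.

Term n consists of 2n-1 6's, followed by 3n 8's, followed by 4n-2 1's (n = 1, 2, …).
For term 6, n = 6, so the run lengths are 11, 18, 22.

666666666668888888888888888881111111111111111111111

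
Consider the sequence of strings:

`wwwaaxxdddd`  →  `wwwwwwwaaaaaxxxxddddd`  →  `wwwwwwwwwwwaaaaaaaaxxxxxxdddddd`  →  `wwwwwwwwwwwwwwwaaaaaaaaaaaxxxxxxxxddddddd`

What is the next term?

The n-th term is 4n-1 w's then 3n-1 a's then 2n x's then n+3 d's (n = 1, 2, …).
For the next term, n = 5, so the run lengths are 19, 14, 10, 8.

wwwwwwwwwwwwwwwwwwwaaaaaaaaaaaaaaxxxxxxxxxxdddddddd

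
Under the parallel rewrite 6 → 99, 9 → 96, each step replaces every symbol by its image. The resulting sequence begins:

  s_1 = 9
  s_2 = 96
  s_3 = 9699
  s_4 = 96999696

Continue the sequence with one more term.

Apply φ to 96999696 symbol by symbol: 9→96, 6→99, 9→96, 9→96, 9→96, 6→99, 9→96, 6→99; joined: 96 99 96 96 96 99 96 99.

9699969696999699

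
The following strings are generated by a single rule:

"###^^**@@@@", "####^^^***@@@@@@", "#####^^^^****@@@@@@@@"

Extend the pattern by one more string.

######^^^^^*****@@@@@@@@@@

Term n consists of n+1 #'s, followed by n ^'s, followed by n *'s, followed by 2n @'s, where the shown terms are n = 2, 3, 4.
For the next term, n = 5, so the run lengths are 6, 5, 5, 10.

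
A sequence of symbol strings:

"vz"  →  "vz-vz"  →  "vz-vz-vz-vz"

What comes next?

Every step duplicates the string with '-' between the halves.
Doubling vz-vz-vz-vz with '-' between the halves:

vz-vz-vz-vz-vz-vz-vz-vz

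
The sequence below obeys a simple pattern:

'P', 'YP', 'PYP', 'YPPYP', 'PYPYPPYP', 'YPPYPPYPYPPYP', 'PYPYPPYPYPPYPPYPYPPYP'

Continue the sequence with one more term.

YPPYPPYPYPPYPPYPYPPYPYPPYPPYPYPPYP

This is a Fibonacci-style word recurrence s(k) = s(k−2)·s(k−1): e.g. P·YP = PYP.
The next term joins YPPYPPYPYPPYP and PYPYPPYPYPPYPPYPYPPYP.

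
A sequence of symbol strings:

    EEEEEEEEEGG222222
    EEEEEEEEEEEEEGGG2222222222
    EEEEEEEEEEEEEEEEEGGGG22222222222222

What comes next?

The n-th term is 4n+1 E's then n G's then 4n-2 2's, where the shown terms are n = 2, 3, 4.
At n = 5 the blocks have lengths 21, 5, 18.

EEEEEEEEEEEEEEEEEEEEEGGGGG222222222222222222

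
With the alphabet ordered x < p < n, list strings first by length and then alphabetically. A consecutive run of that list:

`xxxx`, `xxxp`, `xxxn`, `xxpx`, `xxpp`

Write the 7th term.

Continuing the enumeration 2 steps past xxpp: xxpp → xxpn → (answer).

xxnx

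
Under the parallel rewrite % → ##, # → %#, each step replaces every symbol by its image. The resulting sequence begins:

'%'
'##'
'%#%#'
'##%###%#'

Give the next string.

Rewriting each symbol of ##%###%#: #→%#, #→%#, %→##, #→%#, #→%#, #→%#, %→##, #→%#, which concatenates to %# %# ## %# %# %# ## %#.

%#%###%#%#%###%#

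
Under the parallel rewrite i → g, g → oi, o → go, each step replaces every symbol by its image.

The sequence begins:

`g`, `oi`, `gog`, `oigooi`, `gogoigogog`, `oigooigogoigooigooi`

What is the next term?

gogoigogogoigooigogoigogogoigogog

Replace each of the 19 characters of oigooigogoigooigooi in place — go g oi go go g oi go oi go g oi go go g oi go go g — and concatenate.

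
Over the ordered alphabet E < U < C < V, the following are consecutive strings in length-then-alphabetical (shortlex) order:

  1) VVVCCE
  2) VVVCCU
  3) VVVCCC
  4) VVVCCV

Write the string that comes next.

The successor of VVVCCV increments the rightmost position that isn't already V and resets every position after it to E.

VVVCVE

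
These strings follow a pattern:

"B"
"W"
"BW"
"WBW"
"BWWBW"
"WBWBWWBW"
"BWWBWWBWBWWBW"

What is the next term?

WBWBWWBWBWWBWWBWBWWBW

Each term (from the third on) is the two preceding terms concatenated in order: term 3 = B·W = BW.
Continuing: WBWBWWBW · BWWBWWBWBWWBW gives term 8.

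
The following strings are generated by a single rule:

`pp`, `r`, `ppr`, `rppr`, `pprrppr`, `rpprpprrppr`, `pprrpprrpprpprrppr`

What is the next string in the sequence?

rpprpprrpprpprrpprrpprpprrppr

This is a Fibonacci-style word recurrence s(k) = s(k−2)·s(k−1): e.g. pp·r = ppr.
So term 8 is rpprpprrppr·pprrpprrpprpprrppr.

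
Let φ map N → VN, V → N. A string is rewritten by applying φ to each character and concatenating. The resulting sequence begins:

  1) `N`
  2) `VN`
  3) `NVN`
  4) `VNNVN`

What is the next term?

Expanding VNNVN: V→N, N→VN, N→VN, V→N, N→VN. Concatenated: N VN VN N VN.

NVNVNNVN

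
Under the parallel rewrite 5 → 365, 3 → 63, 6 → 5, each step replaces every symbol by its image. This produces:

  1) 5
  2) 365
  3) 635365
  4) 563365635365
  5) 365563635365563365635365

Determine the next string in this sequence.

635365365563563365635365365563635365563365635365

φ(365563635365563365635365) expands symbol-by-symbol to 63 5 365 365 5 63 5 63 365 63 5 365 365 5 63 63 5 365 5 63 365 63 5 365; joining the 24 pieces gives the next term.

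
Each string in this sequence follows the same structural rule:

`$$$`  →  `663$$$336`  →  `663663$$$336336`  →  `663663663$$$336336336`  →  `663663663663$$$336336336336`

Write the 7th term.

663663663663663663$$$336336336336336336

Every step adds 663 to the front and 336 to the end of the previous string.
From 663663663663$$$336336336336, 2 further steps: 663663663663$$$336336336336 → 663663663663663$$$336336336336336 → (answer).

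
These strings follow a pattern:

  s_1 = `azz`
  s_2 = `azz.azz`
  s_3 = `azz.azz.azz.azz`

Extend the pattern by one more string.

Every step duplicates the string with '.' between the halves.
Doubling azz.azz.azz.azz with '.' between the halves:

azz.azz.azz.azz.azz.azz.azz.azz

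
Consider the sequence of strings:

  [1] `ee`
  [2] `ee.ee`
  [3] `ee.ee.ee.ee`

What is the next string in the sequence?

Every step duplicates the string with '.' between the halves.
Doubling ee.ee.ee.ee with '.' between the halves:

ee.ee.ee.ee.ee.ee.ee.ee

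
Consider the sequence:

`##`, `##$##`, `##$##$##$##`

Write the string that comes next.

Each string is two copies of the previous one joined by '$'.
One more doubling of ##$##$##$## gives the answer.

##$##$##$##$##$##$##$##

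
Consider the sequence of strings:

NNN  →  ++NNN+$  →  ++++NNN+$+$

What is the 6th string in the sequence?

Each term wraps the previous one in ++ on the left and +$ on the right.
From ++++NNN+$+$, 3 further steps: ++++NNN+$+$ → ++++++NNN+$+$+$ → ++++++++NNN+$+$+$+$ → (answer).

++++++++++NNN+$+$+$+$+$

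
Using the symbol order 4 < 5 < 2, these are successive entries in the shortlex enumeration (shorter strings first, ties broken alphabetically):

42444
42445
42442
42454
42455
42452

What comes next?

Find the rightmost character of 42452 below 2, bump it to the next letter, and reset everything to its right to 4.

42424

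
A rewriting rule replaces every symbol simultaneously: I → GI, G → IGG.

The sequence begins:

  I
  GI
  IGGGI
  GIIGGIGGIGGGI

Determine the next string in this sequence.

IGGGIGIIGGIGGGIIGGIGGGIIGGIGGIGGGI

φ(GIIGGIGGIGGGI) expands symbol-by-symbol to IGG GI GI IGG IGG GI IGG IGG GI IGG IGG IGG GI; joining the 13 pieces gives the next term.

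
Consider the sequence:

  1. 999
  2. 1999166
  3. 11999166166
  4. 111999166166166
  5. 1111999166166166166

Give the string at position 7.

Each term wraps the previous one in 1 on the left and 166 on the right.
From 1111999166166166166, 2 further steps: 1111999166166166166 → 11111999166166166166166 → (answer).

111111999166166166166166166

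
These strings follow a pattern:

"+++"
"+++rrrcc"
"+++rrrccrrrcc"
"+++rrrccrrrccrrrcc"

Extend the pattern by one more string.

+++rrrccrrrccrrrccrrrcc

Each term is the previous one with rrrcc appended.
One more step from +++rrrccrrrccrrrcc gives the answer.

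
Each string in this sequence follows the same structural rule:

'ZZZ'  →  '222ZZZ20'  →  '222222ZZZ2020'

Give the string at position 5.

222222222222ZZZ20202020

Every step adds 222 to the front and 20 to the end of the previous string.
From 222222ZZZ2020, 2 further steps: 222222ZZZ2020 → 222222222ZZZ202020 → (answer).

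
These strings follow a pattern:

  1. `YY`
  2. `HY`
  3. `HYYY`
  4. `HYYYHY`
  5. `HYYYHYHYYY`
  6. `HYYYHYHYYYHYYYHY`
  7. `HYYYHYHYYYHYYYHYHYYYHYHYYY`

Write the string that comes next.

HYYYHYHYYYHYYYHYHYYYHYHYYYHYYYHYHYYYHYYYHY

Each term (from the third on) is the previous term followed by the one before it: term 3 = HY·YY = HYYY.
So term 8 is HYYYHYHYYYHYYYHYHYYYHYHYYY·HYYYHYHYYYHYYYHY.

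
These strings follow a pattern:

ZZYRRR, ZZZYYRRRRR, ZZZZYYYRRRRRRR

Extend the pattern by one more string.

ZZZZZYYYYRRRRRRRRR

Reading off run lengths: Z runs 2, 3, 4; Y runs 1, 2, 3; R runs 3, 5, 7 — each is linear in n (n = 1, 2, …).
At n = 4 the blocks have lengths 5, 4, 9.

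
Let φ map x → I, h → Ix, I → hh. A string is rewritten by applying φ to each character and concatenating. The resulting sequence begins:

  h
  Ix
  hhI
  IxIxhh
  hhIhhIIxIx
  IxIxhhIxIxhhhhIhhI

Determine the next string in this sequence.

Rewriting the 18 symbols of IxIxhhIxIxhhhhIhhI one by one yields hh I hh I Ix Ix hh I hh I Ix Ix Ix Ix hh Ix Ix hh; concatenated:

hhIhhIIxIxhhIhhIIxIxIxIxhhIxIxhh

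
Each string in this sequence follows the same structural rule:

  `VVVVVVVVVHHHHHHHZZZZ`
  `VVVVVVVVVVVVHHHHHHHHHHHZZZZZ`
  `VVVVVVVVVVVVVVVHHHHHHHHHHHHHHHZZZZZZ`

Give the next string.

Term n consists of 3n+3 V's, followed by 4n-1 H's, followed by n+2 Z's, where the shown terms are n = 2, 3, 4.
Setting n = 5 gives 18, 19, 7 characters in each block.

VVVVVVVVVVVVVVVVVVHHHHHHHHHHHHHHHHHHHZZZZZZZ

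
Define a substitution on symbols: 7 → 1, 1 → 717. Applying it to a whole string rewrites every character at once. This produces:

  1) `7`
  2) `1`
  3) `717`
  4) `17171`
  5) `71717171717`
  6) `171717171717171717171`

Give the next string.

Replace each of the 21 characters of 171717171717171717171 in place — 717 1 717 1 717 1 717 1 717 1 717 1 717 1 717 1 717 1 717 1 717 — and concatenate.

7171717171717171717171717171717171717171717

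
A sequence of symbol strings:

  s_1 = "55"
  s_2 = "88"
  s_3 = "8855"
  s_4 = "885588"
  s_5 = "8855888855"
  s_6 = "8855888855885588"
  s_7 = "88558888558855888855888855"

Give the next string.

Each term (from the third on) is the previous term followed by the one before it: term 3 = 88·55 = 8855.
The next term joins 88558888558855888855888855 and 8855888855885588.

885588885588558888558888558855888855885588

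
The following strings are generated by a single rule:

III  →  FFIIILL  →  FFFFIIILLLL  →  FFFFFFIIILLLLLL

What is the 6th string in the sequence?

s(k+1) = FF·s(k)·LL, so each term gains FF as a prefix and LL as a suffix.
From FFFFFFIIILLLLLL, 2 further steps: FFFFFFIIILLLLLL → FFFFFFFFIIILLLLLLLL → (answer).

FFFFFFFFFFIIILLLLLLLLLL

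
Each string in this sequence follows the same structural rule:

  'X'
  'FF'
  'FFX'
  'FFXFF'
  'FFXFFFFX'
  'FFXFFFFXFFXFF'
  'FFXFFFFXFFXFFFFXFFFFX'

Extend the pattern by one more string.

Each term (from the third on) is the previous term followed by the one before it: term 3 = FF·X = FFX.
The next term joins FFXFFFFXFFXFFFFXFFFFX and FFXFFFFXFFXFF.

FFXFFFFXFFXFFFFXFFFFXFFXFFFFXFFXFF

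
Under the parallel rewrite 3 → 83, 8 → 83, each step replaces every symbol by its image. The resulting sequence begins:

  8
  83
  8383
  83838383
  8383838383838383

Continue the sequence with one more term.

φ(8383838383838383) expands symbol-by-symbol to 83 83 83 83 83 83 83 83 83 83 83 83 83 83 83 83; joining the 16 pieces gives the next term.

83838383838383838383838383838383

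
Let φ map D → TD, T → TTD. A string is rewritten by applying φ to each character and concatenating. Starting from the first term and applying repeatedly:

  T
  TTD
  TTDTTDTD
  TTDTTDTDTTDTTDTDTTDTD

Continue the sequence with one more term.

Rewriting the 21 symbols of TTDTTDTDTTDTTDTDTTDTD one by one yields TTD TTD TD TTD TTD TD TTD TD TTD TTD TD TTD TTD TD TTD TD TTD TTD TD TTD TD; concatenated:

TTDTTDTDTTDTTDTDTTDTDTTDTTDTDTTDTTDTDTTDTDTTDTTDTDTTDTD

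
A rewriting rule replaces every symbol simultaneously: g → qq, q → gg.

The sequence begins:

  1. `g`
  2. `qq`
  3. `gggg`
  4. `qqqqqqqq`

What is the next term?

gggggggggggggggg

Expanding qqqqqqqq: q→gg, q→gg, q→gg, q→gg, q→gg, q→gg, q→gg, q→gg. Concatenated: gg gg gg gg gg gg gg gg.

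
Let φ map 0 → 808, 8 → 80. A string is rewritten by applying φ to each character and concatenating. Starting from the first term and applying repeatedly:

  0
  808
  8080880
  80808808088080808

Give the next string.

Rewriting the 17 symbols of 80808808088080808 one by one yields 80 808 80 808 80 80 808 80 808 80 80 808 80 808 80 808 80; concatenated:

80808808088080808808088080808808088080880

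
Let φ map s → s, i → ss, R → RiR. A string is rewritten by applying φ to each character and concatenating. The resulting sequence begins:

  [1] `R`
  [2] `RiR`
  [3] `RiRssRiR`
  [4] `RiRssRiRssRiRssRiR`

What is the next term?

φ(RiRssRiRssRiRssRiR) expands symbol-by-symbol to RiR ss RiR s s RiR ss RiR s s RiR ss RiR s s RiR ss RiR; joining the 18 pieces gives the next term.

RiRssRiRssRiRssRiRssRiRssRiRssRiRssRiR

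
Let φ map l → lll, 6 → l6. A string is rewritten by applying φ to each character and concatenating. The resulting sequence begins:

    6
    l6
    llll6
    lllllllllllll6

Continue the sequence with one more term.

φ(lllllllllllll6) expands symbol-by-symbol to lll lll lll lll lll lll lll lll lll lll lll lll lll l6; joining the 14 pieces gives the next term.

llllllllllllllllllllllllllllllllllllllll6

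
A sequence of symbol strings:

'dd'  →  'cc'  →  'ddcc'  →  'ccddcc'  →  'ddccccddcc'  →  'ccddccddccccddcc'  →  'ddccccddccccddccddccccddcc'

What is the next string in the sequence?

ccddccddccccddccddccccddccccddccddccccddcc

This is a Fibonacci-style word recurrence s(k) = s(k−2)·s(k−1): e.g. dd·cc = ddcc.
Continuing: ccddccddccccddcc · ddccccddccccddccddccccddcc gives term 8.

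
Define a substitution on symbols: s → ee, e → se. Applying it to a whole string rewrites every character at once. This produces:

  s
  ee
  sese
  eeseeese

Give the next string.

Expanding eeseeese: e→se, e→se, s→ee, e→se, e→se, e→se, s→ee, e→se. Concatenated: se se ee se se se ee se.

seseeeseseseeese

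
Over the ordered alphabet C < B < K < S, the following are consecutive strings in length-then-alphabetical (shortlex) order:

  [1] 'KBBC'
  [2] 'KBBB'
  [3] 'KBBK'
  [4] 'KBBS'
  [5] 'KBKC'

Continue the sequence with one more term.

KBKB

Treat KBKC as a base-4 numeral over the given alphabet and add one, carrying through any trailing S's.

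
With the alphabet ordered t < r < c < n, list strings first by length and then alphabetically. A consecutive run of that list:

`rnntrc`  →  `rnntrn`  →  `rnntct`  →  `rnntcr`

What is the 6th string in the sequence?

rnntcn

Advancing 2 positions from rnntcr through rnntcr → rnntcc reaches term 6.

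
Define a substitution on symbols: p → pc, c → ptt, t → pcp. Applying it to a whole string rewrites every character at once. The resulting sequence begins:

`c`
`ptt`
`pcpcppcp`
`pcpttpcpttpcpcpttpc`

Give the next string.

Rewriting the 19 symbols of pcpttpcpttpcpcpttpc one by one yields pc ptt pc pcp pcp pc ptt pc pcp pcp pc ptt pc ptt pc pcp pcp pc ptt; concatenated:

pcpttpcpcppcppcpttpcpcppcppcpttpcpttpcpcppcppcptt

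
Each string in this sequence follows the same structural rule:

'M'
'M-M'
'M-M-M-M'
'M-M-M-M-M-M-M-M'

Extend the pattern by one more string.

M-M-M-M-M-M-M-M-M-M-M-M-M-M-M-M

s(k+1) = s(k)·-·s(k) — each term doubles the last with '-' between the halves.
One more doubling of M-M-M-M-M-M-M-M gives the answer.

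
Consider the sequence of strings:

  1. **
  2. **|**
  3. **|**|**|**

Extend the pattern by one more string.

**|**|**|**|**|**|**|**

Each string is two copies of the previous one joined by '|'.
So the next term is two copies of **|**|**|** with '|' between the halves.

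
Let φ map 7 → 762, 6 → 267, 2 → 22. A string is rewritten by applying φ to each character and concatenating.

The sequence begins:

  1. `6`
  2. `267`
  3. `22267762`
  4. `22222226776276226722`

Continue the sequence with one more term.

222222222222222677627622672276226722222677622222

Replace each of the 20 characters of 22222226776276226722 in place — 22 22 22 22 22 22 22 267 762 762 267 22 762 267 22 22 267 762 22 22 — and concatenate.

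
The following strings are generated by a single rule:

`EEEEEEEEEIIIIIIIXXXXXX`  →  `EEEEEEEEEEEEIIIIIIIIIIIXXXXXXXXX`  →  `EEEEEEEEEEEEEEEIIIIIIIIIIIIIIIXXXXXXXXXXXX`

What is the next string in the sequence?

Term n consists of 3n+3 E's, followed by 4n-1 I's, followed by 3n X's, where the shown terms are n = 2, 3, 4.
Setting n = 5 gives 18, 19, 15 characters in each block.

EEEEEEEEEEEEEEEEEEIIIIIIIIIIIIIIIIIIIXXXXXXXXXXXXXXX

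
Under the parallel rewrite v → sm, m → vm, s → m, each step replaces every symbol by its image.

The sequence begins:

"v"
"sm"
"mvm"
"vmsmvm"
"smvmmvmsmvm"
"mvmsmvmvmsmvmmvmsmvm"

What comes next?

Applying the rule to each of the 20 symbols of mvmsmvmvmsmvmmvmsmvm gives the pieces vm sm vm m vm sm vm sm vm m vm sm vm vm sm vm m vm sm vm, which concatenate to the answer.

vmsmvmmvmsmvmsmvmmvmsmvmvmsmvmmvmsmvm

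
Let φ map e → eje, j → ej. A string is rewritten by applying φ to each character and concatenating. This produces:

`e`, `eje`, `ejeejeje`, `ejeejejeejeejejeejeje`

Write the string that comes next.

Applying the rule to each of the 21 symbols of ejeejejeejeejejeejeje gives the pieces eje ej eje eje ej eje ej eje eje ej eje eje ej eje ej eje eje ej eje ej eje, which concatenate to the answer.

ejeejejeejeejejeejejeejeejejeejeejejeejejeejeejejeejeje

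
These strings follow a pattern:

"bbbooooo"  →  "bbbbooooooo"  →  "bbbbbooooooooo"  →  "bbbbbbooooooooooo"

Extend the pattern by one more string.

Each string has the form b^{n+1} o^{2n+1}, where the shown terms are n = 2, 3, 4, 5.
Setting n = 6 gives 7, 13 characters in each block.

bbbbbbbooooooooooooo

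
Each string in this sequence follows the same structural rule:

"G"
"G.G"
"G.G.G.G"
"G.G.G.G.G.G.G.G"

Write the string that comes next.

G.G.G.G.G.G.G.G.G.G.G.G.G.G.G.G

Each string is two copies of the previous one joined by '.'.
So the next term is two copies of G.G.G.G.G.G.G.G with '.' between the halves.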